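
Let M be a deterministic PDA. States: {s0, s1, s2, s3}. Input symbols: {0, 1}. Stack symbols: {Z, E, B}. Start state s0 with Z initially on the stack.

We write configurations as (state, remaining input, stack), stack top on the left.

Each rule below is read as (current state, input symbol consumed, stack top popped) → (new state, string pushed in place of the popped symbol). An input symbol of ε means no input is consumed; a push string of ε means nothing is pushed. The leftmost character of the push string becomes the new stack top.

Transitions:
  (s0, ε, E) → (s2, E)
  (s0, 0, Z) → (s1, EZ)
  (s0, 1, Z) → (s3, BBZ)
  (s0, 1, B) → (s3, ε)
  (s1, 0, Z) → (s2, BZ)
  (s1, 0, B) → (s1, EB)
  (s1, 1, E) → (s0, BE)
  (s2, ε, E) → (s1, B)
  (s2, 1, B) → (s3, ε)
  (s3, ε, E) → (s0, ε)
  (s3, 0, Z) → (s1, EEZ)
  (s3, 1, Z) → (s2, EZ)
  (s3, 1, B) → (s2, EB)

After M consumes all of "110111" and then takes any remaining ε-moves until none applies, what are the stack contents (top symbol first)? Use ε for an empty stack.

BBZ

(s0, 110111, Z)
  read 1, top Z: go to s3, push BBZ → (s3, 10111, BBZ)
  read 1, top B: go to s2, push EB → (s2, 0111, EBBZ)
  ε-move, top E: go to s1, push B → (s1, 0111, BBBZ)
  read 0, top B: go to s1, push EB → (s1, 111, EBBBZ)
  read 1, top E: go to s0, push BE → (s0, 11, BEBBBZ)
  read 1, top B: go to s3, push ε → (s3, 1, EBBBZ)
  ε-move, top E: go to s0, push ε → (s0, 1, BBBZ)
  read 1, top B: go to s3, push ε → (s3, ε, BBZ)
All input consumed in state s3 with stack BBZ.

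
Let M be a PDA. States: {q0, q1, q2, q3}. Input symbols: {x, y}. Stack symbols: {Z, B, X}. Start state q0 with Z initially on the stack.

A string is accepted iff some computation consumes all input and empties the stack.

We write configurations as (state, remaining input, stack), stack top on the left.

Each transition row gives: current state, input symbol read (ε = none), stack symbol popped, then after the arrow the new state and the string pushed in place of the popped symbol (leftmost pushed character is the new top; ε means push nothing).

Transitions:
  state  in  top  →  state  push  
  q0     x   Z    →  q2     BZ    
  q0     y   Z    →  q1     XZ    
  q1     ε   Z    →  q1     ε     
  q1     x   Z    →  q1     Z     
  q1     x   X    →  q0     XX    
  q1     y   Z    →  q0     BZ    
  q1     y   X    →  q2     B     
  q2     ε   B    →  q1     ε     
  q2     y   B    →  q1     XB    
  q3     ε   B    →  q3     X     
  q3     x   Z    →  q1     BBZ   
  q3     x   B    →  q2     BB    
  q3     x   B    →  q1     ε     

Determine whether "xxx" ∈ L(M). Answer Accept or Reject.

Accept

One accepting computation: (q0, xxx, Z) ⊢ (q2, xx, BZ) ⊢ (q1, xx, Z) ⊢ (q1, x, Z) ⊢ (q1, ε, Z) ⊢ (q1, ε, ε)
All input consumed and the stack is empty.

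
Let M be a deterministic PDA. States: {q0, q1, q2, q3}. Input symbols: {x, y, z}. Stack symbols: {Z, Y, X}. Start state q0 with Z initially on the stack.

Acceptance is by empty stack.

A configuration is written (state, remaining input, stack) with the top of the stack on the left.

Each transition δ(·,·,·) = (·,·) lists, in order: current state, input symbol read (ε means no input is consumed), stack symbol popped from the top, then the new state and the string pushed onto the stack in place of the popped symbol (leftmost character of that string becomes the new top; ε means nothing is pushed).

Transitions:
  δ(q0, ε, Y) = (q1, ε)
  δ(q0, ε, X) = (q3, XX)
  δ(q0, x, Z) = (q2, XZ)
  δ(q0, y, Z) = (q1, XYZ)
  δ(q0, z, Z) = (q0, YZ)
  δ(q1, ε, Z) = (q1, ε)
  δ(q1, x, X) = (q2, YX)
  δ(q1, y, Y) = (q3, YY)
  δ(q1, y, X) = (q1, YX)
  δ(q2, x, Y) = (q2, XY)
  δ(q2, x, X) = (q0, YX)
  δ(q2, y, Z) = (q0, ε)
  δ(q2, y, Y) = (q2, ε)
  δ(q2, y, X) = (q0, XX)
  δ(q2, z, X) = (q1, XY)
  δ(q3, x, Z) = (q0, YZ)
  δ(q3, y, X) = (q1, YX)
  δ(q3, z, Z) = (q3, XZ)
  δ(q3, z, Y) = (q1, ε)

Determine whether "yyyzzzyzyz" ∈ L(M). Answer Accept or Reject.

(q0, yyyzzzyzyz, Z)
  read y, top Z: go to q1, push XYZ → (q1, yyzzzyzyz, XYZ)
  read y, top X: go to q1, push YX → (q1, yzzzyzyz, YXYZ)
  read y, top Y: go to q3, push YY → (q3, zzzyzyz, YYXYZ)
  read z, top Y: go to q1, push ε → (q1, zzyzyz, YXYZ)
No transition applies at (q1, zzyzyz, YXYZ); input not fully consumed.

Reject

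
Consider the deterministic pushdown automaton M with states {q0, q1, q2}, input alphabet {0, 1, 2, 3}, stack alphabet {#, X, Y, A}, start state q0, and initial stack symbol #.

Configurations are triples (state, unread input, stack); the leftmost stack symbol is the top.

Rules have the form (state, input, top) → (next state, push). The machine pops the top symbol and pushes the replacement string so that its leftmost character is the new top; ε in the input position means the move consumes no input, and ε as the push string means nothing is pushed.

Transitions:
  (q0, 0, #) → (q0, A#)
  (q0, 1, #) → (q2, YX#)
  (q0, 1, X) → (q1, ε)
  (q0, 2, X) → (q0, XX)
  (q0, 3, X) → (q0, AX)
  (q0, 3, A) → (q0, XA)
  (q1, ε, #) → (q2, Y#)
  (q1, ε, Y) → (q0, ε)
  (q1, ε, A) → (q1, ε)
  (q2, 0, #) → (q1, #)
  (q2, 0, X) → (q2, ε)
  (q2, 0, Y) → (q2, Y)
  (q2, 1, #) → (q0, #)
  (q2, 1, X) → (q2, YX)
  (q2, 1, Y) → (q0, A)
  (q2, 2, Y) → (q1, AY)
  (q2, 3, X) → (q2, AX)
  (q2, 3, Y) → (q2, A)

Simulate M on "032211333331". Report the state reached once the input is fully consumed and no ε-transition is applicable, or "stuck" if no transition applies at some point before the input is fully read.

(q0, 032211333331, #)
  read 0, top #: go to q0, push A# → (q0, 32211333331, A#)
  read 3, top A: go to q0, push XA → (q0, 2211333331, XA#)
  read 2, top X: go to q0, push XX → (q0, 211333331, XXA#)
  read 2, top X: go to q0, push XX → (q0, 11333331, XXXA#)
  read 1, top X: go to q1, push ε → (q1, 1333331, XXA#)
No transition for (q1, 1, top X); M blocks with input 1333331 remaining.

stuck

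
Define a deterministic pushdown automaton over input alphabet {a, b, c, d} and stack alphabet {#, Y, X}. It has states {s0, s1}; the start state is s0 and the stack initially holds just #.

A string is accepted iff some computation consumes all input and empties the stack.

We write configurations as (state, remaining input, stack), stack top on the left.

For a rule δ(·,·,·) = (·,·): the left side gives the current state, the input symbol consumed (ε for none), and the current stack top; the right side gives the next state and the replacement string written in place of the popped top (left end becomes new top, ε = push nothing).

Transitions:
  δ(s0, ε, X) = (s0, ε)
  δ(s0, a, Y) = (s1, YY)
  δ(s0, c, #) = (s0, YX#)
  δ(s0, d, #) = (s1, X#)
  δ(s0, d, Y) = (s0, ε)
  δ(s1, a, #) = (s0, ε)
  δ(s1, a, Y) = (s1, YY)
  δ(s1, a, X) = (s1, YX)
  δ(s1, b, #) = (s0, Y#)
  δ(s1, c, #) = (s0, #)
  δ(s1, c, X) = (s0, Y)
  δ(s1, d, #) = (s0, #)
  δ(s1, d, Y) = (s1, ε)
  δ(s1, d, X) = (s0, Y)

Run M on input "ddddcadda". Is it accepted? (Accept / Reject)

Accept

(s0, ddddcadda, #)
  read d, top #: go to s1, push X# → (s1, dddcadda, X#)
  read d, top X: go to s0, push Y → (s0, ddcadda, Y#)
  read d, top Y: go to s0, push ε → (s0, dcadda, #)
  read d, top #: go to s1, push X# → (s1, cadda, X#)
  read c, top X: go to s0, push Y → (s0, adda, Y#)
  read a, top Y: go to s1, push YY → (s1, dda, YY#)
  read d, top Y: go to s1, push ε → (s1, da, Y#)
  read d, top Y: go to s1, push ε → (s1, a, #)
  read a, top #: go to s0, push ε → (s0, ε, ε)
All input consumed and the stack is empty.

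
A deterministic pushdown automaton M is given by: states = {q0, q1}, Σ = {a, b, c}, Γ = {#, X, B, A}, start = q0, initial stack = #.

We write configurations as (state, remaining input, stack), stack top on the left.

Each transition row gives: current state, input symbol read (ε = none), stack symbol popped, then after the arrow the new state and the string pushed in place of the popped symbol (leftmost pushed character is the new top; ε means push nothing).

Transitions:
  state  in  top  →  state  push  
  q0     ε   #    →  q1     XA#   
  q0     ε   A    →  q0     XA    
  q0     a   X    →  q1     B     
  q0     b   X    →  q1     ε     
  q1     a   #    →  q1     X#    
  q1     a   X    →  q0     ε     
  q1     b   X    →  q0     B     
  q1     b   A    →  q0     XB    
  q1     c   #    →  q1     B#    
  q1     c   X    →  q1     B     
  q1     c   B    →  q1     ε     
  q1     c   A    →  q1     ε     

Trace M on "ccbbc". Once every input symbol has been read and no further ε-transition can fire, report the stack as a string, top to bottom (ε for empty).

#

(q0, ccbbc, #)
  ε-move, top #: go to q1, push XA# → (q1, ccbbc, XA#)
  read c, top X: go to q1, push B → (q1, cbbc, BA#)
  read c, top B: go to q1, push ε → (q1, bbc, A#)
  read b, top A: go to q0, push XB → (q0, bc, XB#)
  read b, top X: go to q1, push ε → (q1, c, B#)
  read c, top B: go to q1, push ε → (q1, ε, #)
All input consumed in state q1 with stack #.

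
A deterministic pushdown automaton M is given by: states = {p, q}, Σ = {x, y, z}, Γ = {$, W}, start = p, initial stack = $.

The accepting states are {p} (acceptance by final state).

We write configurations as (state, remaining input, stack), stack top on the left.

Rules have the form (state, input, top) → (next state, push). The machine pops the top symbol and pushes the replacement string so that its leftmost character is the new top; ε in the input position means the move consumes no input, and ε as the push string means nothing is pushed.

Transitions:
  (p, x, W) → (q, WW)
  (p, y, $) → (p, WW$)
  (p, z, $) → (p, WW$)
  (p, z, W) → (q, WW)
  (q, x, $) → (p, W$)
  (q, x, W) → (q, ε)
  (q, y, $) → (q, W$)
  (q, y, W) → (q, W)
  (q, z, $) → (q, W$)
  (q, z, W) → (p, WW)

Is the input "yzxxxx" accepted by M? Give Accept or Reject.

Accept

(p, yzxxxx, $)
  read y, top $: go to p, push WW$ → (p, zxxxx, WW$)
  read z, top W: go to q, push WW → (q, xxxx, WWW$)
  read x, top W: go to q, push ε → (q, xxx, WW$)
  read x, top W: go to q, push ε → (q, xx, W$)
  read x, top W: go to q, push ε → (q, x, $)
  read x, top $: go to p, push W$ → (p, ε, W$)
All input consumed; state p ∈ F.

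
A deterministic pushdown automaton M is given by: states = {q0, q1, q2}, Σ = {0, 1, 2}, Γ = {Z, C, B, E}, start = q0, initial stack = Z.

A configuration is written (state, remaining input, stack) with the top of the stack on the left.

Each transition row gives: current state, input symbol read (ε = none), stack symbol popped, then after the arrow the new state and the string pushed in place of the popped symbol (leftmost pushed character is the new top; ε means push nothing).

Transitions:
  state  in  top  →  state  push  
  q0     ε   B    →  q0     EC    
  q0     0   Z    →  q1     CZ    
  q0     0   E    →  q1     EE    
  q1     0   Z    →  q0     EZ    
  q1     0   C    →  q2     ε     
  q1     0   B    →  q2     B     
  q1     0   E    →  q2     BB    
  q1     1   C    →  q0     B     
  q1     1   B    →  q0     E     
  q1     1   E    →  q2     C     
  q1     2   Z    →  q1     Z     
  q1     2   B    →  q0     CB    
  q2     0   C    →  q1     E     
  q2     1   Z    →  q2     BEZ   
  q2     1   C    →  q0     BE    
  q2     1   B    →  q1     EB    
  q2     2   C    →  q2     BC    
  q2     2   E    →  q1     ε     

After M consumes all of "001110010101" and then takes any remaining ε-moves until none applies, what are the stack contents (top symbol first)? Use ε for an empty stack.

EBBBBBBBEZ

(q0, 001110010101, Z)
  read 0, top Z: go to q1, push CZ → (q1, 01110010101, CZ)
  read 0, top C: go to q2, push ε → (q2, 1110010101, Z)
  read 1, top Z: go to q2, push BEZ → (q2, 110010101, BEZ)
  read 1, top B: go to q1, push EB → (q1, 10010101, EBEZ)
  read 1, top E: go to q2, push C → (q2, 0010101, CBEZ)
  read 0, top C: go to q1, push E → (q1, 010101, EBEZ)
  read 0, top E: go to q2, push BB → (q2, 10101, BBBEZ)
  read 1, top B: go to q1, push EB → (q1, 0101, EBBBEZ)
  read 0, top E: go to q2, push BB → (q2, 101, BBBBBEZ)
  read 1, top B: go to q1, push EB → (q1, 01, EBBBBBEZ)
  read 0, top E: go to q2, push BB → (q2, 1, BBBBBBBEZ)
  read 1, top B: go to q1, push EB → (q1, ε, EBBBBBBBEZ)
All input consumed in state q1 with stack EBBBBBBBEZ.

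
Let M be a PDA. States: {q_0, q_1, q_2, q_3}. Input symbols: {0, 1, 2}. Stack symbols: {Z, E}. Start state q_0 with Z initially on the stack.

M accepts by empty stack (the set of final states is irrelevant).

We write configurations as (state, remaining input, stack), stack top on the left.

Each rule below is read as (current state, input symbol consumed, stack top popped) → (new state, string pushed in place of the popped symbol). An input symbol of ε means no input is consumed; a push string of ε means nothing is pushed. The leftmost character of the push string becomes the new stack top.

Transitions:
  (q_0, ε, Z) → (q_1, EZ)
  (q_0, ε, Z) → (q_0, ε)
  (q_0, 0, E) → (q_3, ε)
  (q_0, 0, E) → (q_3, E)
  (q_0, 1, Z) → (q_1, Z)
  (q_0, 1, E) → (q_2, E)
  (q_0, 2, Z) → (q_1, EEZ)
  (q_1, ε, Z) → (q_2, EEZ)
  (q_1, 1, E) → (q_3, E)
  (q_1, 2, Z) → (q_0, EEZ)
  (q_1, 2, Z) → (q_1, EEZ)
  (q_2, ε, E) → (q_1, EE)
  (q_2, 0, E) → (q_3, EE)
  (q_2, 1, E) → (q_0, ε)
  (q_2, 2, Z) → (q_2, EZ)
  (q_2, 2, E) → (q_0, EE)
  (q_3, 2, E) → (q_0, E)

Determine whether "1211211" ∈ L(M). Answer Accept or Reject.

No computation consumes all input and empties the stack.

Reject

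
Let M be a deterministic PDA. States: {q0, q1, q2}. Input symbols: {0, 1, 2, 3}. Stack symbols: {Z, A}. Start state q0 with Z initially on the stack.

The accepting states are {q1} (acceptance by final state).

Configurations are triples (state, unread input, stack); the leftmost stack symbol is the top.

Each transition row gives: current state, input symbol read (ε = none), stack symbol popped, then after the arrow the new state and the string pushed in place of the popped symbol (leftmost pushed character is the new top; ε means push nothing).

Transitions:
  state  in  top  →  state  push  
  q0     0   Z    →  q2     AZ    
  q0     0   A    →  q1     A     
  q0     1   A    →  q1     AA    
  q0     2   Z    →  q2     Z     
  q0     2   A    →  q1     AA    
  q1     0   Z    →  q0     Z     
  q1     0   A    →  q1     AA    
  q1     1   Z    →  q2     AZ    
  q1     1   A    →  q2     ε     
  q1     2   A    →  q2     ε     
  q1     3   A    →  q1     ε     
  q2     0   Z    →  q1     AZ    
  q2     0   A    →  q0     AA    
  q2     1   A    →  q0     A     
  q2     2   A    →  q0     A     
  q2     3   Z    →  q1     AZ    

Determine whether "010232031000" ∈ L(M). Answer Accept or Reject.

(q0, 010232031000, Z)
  read 0, top Z: go to q2, push AZ → (q2, 10232031000, AZ)
  read 1, top A: go to q0, push A → (q0, 0232031000, AZ)
  read 0, top A: go to q1, push A → (q1, 232031000, AZ)
  read 2, top A: go to q2, push ε → (q2, 32031000, Z)
  read 3, top Z: go to q1, push AZ → (q1, 2031000, AZ)
  read 2, top A: go to q2, push ε → (q2, 031000, Z)
  read 0, top Z: go to q1, push AZ → (q1, 31000, AZ)
  read 3, top A: go to q1, push ε → (q1, 1000, Z)
  read 1, top Z: go to q2, push AZ → (q2, 000, AZ)
  read 0, top A: go to q0, push AA → (q0, 00, AAZ)
  read 0, top A: go to q1, push A → (q1, 0, AAZ)
  read 0, top A: go to q1, push AA → (q1, ε, AAAZ)
All input consumed; state q1 ∈ F.

Accept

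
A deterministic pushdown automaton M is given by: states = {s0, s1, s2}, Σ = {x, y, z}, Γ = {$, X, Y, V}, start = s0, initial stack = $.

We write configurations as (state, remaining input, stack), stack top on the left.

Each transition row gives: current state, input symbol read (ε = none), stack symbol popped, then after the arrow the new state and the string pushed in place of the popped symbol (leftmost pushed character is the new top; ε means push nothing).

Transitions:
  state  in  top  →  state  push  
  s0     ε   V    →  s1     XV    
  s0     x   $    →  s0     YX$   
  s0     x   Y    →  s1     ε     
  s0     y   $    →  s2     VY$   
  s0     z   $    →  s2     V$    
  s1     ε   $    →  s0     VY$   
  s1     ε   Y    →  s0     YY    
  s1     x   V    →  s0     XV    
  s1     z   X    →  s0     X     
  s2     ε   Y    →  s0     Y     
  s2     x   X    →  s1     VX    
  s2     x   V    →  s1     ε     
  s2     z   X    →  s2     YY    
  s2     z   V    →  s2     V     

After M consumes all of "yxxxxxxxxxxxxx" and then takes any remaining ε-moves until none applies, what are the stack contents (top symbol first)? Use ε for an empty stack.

YY$

(s0, yxxxxxxxxxxxxx, $)
  read y, top $: go to s2, push VY$ → (s2, xxxxxxxxxxxxx, VY$)
  read x, top V: go to s1, push ε → (s1, xxxxxxxxxxxx, Y$)
  ε-move, top Y: go to s0, push YY → (s0, xxxxxxxxxxxx, YY$)
  read x, top Y: go to s1, push ε → (s1, xxxxxxxxxxx, Y$)
  ε-move, top Y: go to s0, push YY → (s0, xxxxxxxxxxx, YY$)
  read x, top Y: go to s1, push ε → (s1, xxxxxxxxxx, Y$)
  ε-move, top Y: go to s0, push YY → (s0, xxxxxxxxxx, YY$)
  read x, top Y: go to s1, push ε → (s1, xxxxxxxxx, Y$)
  ε-move, top Y: go to s0, push YY → (s0, xxxxxxxxx, YY$)
  read x, top Y: go to s1, push ε → (s1, xxxxxxxx, Y$)
  ε-move, top Y: go to s0, push YY → (s0, xxxxxxxx, YY$)
  read x, top Y: go to s1, push ε → (s1, xxxxxxx, Y$)
  ε-move, top Y: go to s0, push YY → (s0, xxxxxxx, YY$)
  read x, top Y: go to s1, push ε → (s1, xxxxxx, Y$)
  ε-move, top Y: go to s0, push YY → (s0, xxxxxx, YY$)
  read x, top Y: go to s1, push ε → (s1, xxxxx, Y$)
  ε-move, top Y: go to s0, push YY → (s0, xxxxx, YY$)
  read x, top Y: go to s1, push ε → (s1, xxxx, Y$)
  ε-move, top Y: go to s0, push YY → (s0, xxxx, YY$)
  read x, top Y: go to s1, push ε → (s1, xxx, Y$)
  ε-move, top Y: go to s0, push YY → (s0, xxx, YY$)
  read x, top Y: go to s1, push ε → (s1, xx, Y$)
  ε-move, top Y: go to s0, push YY → (s0, xx, YY$)
  read x, top Y: go to s1, push ε → (s1, x, Y$)
  ε-move, top Y: go to s0, push YY → (s0, x, YY$)
  read x, top Y: go to s1, push ε → (s1, ε, Y$)
  ε-move, top Y: go to s0, push YY → (s0, ε, YY$)
All input consumed in state s0 with stack YY$.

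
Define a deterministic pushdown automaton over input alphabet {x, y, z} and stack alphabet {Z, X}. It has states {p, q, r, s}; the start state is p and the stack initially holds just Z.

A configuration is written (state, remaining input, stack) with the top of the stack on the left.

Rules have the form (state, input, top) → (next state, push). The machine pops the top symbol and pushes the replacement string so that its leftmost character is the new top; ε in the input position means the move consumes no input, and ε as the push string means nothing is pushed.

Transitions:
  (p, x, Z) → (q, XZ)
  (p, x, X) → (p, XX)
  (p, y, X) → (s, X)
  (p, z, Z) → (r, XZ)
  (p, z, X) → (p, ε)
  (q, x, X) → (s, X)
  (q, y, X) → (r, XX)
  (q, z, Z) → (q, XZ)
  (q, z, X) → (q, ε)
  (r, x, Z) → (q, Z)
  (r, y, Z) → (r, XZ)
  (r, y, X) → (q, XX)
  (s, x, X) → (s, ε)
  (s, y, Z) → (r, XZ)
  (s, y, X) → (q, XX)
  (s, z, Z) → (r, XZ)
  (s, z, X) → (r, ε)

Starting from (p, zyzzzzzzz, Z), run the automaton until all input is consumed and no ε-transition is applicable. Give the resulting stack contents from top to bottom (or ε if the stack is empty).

(p, zyzzzzzzz, Z)
  read z, top Z: go to r, push XZ → (r, yzzzzzzz, XZ)
  read y, top X: go to q, push XX → (q, zzzzzzz, XXZ)
  read z, top X: go to q, push ε → (q, zzzzzz, XZ)
  read z, top X: go to q, push ε → (q, zzzzz, Z)
  read z, top Z: go to q, push XZ → (q, zzzz, XZ)
  read z, top X: go to q, push ε → (q, zzz, Z)
  read z, top Z: go to q, push XZ → (q, zz, XZ)
  read z, top X: go to q, push ε → (q, z, Z)
  read z, top Z: go to q, push XZ → (q, ε, XZ)
All input consumed in state q with stack XZ.

XZ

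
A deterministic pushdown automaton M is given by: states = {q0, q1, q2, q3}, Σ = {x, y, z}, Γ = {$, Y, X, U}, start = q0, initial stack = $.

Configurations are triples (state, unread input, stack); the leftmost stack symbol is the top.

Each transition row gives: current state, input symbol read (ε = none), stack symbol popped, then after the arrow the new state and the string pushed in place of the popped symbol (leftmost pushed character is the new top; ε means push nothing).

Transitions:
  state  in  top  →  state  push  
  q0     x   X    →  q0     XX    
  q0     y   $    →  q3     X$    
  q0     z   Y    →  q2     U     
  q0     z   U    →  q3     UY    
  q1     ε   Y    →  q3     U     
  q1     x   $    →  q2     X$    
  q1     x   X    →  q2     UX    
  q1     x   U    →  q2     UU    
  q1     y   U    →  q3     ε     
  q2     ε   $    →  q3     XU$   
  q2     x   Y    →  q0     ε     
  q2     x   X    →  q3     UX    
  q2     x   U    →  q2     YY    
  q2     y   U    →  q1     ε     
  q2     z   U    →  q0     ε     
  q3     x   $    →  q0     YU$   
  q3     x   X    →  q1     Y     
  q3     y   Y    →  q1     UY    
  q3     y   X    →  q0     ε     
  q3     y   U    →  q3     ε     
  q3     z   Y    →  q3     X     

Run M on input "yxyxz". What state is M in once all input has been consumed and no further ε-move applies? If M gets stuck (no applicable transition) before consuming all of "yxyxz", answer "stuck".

q2

(q0, yxyxz, $) ⊢ (q3, xyxz, X$) ⊢ (q1, yxz, Y$) ⊢ (q3, yxz, U$) ⊢ (q3, xz, $) ⊢ (q0, z, YU$) ⊢ (q2, ε, UU$)
All input consumed; M is in state q2.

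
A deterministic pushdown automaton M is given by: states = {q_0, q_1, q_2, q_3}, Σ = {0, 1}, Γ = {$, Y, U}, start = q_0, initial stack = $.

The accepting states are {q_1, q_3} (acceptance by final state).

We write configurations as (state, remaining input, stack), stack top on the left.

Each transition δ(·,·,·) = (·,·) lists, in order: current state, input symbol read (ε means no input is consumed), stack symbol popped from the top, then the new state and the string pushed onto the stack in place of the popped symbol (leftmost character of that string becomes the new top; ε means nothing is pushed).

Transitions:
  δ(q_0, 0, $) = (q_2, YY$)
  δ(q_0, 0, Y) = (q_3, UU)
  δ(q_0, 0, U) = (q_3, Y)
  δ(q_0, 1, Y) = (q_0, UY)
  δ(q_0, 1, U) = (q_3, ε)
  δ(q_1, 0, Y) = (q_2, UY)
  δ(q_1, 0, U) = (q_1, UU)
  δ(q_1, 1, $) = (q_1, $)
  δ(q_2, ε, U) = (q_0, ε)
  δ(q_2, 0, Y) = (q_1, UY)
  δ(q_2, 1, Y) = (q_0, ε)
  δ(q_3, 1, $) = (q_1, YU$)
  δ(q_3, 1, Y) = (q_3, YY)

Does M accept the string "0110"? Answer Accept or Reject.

Accept

(q_0, 0110, $) ⊢ (q_2, 110, YY$) ⊢ (q_0, 10, Y$) ⊢ (q_0, 0, UY$) ⊢ (q_3, ε, YY$)
All input consumed; state q_3 ∈ F.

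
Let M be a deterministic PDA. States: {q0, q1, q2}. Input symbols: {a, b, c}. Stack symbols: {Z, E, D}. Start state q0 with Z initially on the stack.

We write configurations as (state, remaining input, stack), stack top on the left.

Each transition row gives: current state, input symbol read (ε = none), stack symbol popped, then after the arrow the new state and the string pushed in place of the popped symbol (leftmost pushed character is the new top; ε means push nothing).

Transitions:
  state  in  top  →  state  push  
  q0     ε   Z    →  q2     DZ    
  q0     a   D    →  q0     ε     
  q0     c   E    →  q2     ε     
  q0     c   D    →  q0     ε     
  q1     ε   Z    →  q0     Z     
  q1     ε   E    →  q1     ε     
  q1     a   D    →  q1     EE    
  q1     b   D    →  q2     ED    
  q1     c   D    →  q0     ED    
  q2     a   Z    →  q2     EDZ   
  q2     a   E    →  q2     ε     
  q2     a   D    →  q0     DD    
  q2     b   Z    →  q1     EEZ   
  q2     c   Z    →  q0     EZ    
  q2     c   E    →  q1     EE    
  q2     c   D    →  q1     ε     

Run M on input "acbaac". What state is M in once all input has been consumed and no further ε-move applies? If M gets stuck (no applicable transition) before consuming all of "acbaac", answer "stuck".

stuck

(q0, acbaac, Z)
  ε-move, top Z: go to q2, push DZ → (q2, acbaac, DZ)
  read a, top D: go to q0, push DD → (q0, cbaac, DDZ)
  read c, top D: go to q0, push ε → (q0, baac, DZ)
No transition for (q0, b, top D); M blocks with input baac remaining.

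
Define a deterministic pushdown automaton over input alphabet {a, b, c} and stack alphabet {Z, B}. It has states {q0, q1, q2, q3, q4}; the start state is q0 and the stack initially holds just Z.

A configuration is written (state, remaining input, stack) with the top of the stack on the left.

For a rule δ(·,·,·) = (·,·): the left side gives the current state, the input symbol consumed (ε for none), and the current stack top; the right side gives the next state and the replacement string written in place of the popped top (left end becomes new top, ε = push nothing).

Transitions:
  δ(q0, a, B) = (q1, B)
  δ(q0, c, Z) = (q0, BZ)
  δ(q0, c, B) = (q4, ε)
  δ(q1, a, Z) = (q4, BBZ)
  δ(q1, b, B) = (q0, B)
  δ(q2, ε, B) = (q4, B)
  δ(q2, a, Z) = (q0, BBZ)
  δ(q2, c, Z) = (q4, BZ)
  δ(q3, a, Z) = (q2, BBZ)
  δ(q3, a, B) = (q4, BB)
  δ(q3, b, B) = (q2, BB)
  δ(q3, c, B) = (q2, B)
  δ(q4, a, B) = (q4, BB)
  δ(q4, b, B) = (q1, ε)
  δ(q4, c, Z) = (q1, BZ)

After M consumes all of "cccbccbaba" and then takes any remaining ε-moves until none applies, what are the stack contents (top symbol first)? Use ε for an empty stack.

BZ

(q0, cccbccbaba, Z)
  read c, top Z: go to q0, push BZ → (q0, ccbccbaba, BZ)
  read c, top B: go to q4, push ε → (q4, cbccbaba, Z)
  read c, top Z: go to q1, push BZ → (q1, bccbaba, BZ)
  read b, top B: go to q0, push B → (q0, ccbaba, BZ)
  read c, top B: go to q4, push ε → (q4, cbaba, Z)
  read c, top Z: go to q1, push BZ → (q1, baba, BZ)
  read b, top B: go to q0, push B → (q0, aba, BZ)
  read a, top B: go to q1, push B → (q1, ba, BZ)
  read b, top B: go to q0, push B → (q0, a, BZ)
  read a, top B: go to q1, push B → (q1, ε, BZ)
All input consumed in state q1 with stack BZ.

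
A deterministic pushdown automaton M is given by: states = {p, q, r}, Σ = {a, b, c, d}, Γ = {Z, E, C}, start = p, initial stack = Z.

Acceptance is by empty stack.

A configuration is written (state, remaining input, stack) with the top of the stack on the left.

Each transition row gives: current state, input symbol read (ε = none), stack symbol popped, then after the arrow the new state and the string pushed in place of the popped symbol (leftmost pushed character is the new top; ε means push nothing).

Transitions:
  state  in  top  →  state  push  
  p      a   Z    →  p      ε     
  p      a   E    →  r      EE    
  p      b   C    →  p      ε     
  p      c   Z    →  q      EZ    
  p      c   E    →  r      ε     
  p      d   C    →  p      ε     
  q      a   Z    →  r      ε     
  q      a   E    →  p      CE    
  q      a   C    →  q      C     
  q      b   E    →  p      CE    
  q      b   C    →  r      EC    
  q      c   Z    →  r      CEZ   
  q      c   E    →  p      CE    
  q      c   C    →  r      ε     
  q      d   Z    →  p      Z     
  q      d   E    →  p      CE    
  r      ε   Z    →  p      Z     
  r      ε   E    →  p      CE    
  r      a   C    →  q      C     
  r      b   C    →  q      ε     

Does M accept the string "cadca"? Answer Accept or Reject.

(p, cadca, Z) ⊢ (q, adca, EZ) ⊢ (p, dca, CEZ) ⊢ (p, ca, EZ) ⊢ (r, a, Z) ⊢ (p, a, Z) ⊢ (p, ε, ε)
All input consumed and the stack is empty.

Accept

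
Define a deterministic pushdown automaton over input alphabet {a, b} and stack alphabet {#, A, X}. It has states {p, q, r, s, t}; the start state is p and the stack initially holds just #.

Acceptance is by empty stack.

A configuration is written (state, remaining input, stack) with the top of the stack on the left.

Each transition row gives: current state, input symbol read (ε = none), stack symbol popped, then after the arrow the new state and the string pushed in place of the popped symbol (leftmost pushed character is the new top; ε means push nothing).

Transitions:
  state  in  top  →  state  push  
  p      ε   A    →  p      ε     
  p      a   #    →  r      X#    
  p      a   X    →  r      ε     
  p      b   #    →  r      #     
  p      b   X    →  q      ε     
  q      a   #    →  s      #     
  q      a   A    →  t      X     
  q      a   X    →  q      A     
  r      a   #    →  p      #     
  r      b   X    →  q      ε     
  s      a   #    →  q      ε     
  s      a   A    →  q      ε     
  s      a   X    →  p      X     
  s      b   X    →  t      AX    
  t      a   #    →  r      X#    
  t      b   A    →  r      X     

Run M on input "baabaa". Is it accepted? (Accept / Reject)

Accept

(p, baabaa, #)
  read b, top #: go to r, push # → (r, aabaa, #)
  read a, top #: go to p, push # → (p, abaa, #)
  read a, top #: go to r, push X# → (r, baa, X#)
  read b, top X: go to q, push ε → (q, aa, #)
  read a, top #: go to s, push # → (s, a, #)
  read a, top #: go to q, push ε → (q, ε, ε)
All input consumed and the stack is empty.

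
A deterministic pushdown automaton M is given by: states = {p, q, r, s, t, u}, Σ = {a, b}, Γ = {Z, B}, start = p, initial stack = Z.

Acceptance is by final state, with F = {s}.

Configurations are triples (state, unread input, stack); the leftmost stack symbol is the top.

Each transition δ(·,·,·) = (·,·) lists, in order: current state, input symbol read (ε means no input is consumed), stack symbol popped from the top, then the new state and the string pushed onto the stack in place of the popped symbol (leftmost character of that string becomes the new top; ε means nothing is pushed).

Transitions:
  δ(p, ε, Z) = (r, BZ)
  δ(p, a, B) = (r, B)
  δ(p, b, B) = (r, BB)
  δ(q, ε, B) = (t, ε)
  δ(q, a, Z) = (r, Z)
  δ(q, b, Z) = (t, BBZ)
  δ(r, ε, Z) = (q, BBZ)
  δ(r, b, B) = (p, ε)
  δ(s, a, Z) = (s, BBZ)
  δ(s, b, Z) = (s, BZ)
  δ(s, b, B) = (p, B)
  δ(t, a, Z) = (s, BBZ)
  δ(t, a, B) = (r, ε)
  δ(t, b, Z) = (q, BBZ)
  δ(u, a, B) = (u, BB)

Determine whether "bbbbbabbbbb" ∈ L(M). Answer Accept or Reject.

Reject

(p, bbbbbabbbbb, Z) ⊢ (r, bbbbbabbbbb, BZ) ⊢ (p, bbbbabbbbb, Z) ⊢ (r, bbbbabbbbb, BZ) ⊢ (p, bbbabbbbb, Z) ⊢ (r, bbbabbbbb, BZ) ⊢ (p, bbabbbbb, Z) ⊢ (r, bbabbbbb, BZ) ⊢ (p, babbbbb, Z) ⊢ (r, babbbbb, BZ) ⊢ (p, abbbbb, Z) ⊢ (r, abbbbb, BZ)
No transition applies at (r, abbbbb, BZ); input not fully consumed.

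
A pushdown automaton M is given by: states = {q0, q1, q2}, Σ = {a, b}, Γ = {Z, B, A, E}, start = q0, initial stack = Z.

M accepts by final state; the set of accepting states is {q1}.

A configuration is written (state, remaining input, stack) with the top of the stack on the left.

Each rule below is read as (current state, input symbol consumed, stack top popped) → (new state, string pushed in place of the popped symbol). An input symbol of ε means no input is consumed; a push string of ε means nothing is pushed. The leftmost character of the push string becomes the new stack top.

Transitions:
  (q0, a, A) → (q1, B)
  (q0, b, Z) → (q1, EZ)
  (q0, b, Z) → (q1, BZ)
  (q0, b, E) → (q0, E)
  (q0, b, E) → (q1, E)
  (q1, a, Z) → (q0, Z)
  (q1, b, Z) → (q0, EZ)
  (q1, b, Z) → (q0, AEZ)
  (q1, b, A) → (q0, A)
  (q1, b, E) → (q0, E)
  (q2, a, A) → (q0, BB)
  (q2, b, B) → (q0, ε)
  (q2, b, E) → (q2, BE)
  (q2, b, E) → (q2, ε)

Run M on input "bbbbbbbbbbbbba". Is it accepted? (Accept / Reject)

Reject

No computation consumes all input and reaches a final state.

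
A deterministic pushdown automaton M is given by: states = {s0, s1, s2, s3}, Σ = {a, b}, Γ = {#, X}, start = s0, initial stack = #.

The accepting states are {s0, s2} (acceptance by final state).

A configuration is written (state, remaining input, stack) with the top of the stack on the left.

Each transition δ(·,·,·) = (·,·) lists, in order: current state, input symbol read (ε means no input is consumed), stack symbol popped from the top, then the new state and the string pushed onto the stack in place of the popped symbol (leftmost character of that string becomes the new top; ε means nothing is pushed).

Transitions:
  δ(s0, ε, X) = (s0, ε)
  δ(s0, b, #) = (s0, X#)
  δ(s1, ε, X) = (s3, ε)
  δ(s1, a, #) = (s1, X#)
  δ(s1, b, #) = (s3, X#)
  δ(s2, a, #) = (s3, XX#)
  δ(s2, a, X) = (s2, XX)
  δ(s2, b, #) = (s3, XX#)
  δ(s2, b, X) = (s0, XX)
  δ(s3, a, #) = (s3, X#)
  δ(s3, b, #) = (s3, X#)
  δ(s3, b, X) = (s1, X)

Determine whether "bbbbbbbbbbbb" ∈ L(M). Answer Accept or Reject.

(s0, bbbbbbbbbbbb, #)
  read b, top #: go to s0, push X# → (s0, bbbbbbbbbbb, X#)
  ε-move, top X: go to s0, push ε → (s0, bbbbbbbbbbb, #)
  read b, top #: go to s0, push X# → (s0, bbbbbbbbbb, X#)
  ε-move, top X: go to s0, push ε → (s0, bbbbbbbbbb, #)
  read b, top #: go to s0, push X# → (s0, bbbbbbbbb, X#)
  ε-move, top X: go to s0, push ε → (s0, bbbbbbbbb, #)
  read b, top #: go to s0, push X# → (s0, bbbbbbbb, X#)
  ε-move, top X: go to s0, push ε → (s0, bbbbbbbb, #)
  read b, top #: go to s0, push X# → (s0, bbbbbbb, X#)
  ε-move, top X: go to s0, push ε → (s0, bbbbbbb, #)
  read b, top #: go to s0, push X# → (s0, bbbbbb, X#)
  ε-move, top X: go to s0, push ε → (s0, bbbbbb, #)
  read b, top #: go to s0, push X# → (s0, bbbbb, X#)
  ε-move, top X: go to s0, push ε → (s0, bbbbb, #)
  read b, top #: go to s0, push X# → (s0, bbbb, X#)
  ε-move, top X: go to s0, push ε → (s0, bbbb, #)
  read b, top #: go to s0, push X# → (s0, bbb, X#)
  ε-move, top X: go to s0, push ε → (s0, bbb, #)
  read b, top #: go to s0, push X# → (s0, bb, X#)
  ε-move, top X: go to s0, push ε → (s0, bb, #)
  read b, top #: go to s0, push X# → (s0, b, X#)
  ε-move, top X: go to s0, push ε → (s0, b, #)
  read b, top #: go to s0, push X# → (s0, ε, X#)
All input consumed; state s0 ∈ F.

Accept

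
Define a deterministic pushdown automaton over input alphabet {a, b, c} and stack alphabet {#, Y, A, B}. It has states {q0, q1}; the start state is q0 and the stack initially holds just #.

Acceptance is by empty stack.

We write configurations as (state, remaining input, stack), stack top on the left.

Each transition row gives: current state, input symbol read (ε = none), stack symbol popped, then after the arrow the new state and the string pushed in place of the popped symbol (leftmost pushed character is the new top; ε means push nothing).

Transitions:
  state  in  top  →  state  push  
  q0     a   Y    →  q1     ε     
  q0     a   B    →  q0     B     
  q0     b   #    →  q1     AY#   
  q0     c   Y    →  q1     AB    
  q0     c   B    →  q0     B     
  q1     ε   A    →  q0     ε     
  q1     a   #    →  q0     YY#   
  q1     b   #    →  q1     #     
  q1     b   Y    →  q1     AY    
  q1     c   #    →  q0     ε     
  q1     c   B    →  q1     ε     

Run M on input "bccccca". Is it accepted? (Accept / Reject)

(q0, bccccca, #)
  read b, top #: go to q1, push AY# → (q1, ccccca, AY#)
  ε-move, top A: go to q0, push ε → (q0, ccccca, Y#)
  read c, top Y: go to q1, push AB → (q1, cccca, AB#)
  ε-move, top A: go to q0, push ε → (q0, cccca, B#)
  read c, top B: go to q0, push B → (q0, ccca, B#)
  read c, top B: go to q0, push B → (q0, cca, B#)
  read c, top B: go to q0, push B → (q0, ca, B#)
  read c, top B: go to q0, push B → (q0, a, B#)
  read a, top B: go to q0, push B → (q0, ε, B#)
All input consumed; stack is B#, not empty, and no further ε-move applies.

Reject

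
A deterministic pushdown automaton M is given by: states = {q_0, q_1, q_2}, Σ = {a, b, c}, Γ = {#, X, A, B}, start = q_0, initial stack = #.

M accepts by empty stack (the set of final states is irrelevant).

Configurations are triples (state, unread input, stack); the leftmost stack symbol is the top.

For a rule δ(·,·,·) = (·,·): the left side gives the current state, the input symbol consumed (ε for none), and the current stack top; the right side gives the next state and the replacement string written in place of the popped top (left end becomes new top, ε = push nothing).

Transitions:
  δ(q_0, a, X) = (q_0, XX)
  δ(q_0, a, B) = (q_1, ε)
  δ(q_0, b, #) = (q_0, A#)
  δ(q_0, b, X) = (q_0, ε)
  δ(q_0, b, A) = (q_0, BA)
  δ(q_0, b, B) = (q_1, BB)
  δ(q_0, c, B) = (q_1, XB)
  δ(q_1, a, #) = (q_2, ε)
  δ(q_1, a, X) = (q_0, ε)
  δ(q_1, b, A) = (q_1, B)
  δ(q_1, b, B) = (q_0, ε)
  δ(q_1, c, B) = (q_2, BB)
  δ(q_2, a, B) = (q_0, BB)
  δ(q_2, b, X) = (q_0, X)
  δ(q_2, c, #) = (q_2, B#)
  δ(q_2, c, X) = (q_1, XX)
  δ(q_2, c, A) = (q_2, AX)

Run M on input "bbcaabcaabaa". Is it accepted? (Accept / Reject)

Accept

(q_0, bbcaabcaabaa, #)
  read b, top #: go to q_0, push A# → (q_0, bcaabcaabaa, A#)
  read b, top A: go to q_0, push BA → (q_0, caabcaabaa, BA#)
  read c, top B: go to q_1, push XB → (q_1, aabcaabaa, XBA#)
  read a, top X: go to q_0, push ε → (q_0, abcaabaa, BA#)
  read a, top B: go to q_1, push ε → (q_1, bcaabaa, A#)
  read b, top A: go to q_1, push B → (q_1, caabaa, B#)
  read c, top B: go to q_2, push BB → (q_2, aabaa, BB#)
  read a, top B: go to q_0, push BB → (q_0, abaa, BBB#)
  read a, top B: go to q_1, push ε → (q_1, baa, BB#)
  read b, top B: go to q_0, push ε → (q_0, aa, B#)
  read a, top B: go to q_1, push ε → (q_1, a, #)
  read a, top #: go to q_2, push ε → (q_2, ε, ε)
All input consumed and the stack is empty.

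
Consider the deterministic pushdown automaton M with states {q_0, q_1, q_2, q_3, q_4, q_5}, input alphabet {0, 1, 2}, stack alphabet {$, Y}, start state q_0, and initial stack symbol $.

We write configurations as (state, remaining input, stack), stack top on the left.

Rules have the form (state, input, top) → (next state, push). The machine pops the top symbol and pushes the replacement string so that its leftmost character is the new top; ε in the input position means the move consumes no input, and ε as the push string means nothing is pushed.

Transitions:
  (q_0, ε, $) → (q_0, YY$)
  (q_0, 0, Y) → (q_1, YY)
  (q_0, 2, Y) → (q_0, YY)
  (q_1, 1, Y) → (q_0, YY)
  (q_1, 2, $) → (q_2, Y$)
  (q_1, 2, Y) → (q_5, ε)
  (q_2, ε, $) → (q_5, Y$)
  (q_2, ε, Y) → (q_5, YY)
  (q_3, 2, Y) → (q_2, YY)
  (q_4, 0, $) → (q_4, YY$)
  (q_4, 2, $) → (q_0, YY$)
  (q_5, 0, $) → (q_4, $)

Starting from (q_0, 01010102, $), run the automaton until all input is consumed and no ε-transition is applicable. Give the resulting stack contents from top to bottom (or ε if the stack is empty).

YYYYYYYY$

(q_0, 01010102, $)
  ε-move, top $: go to q_0, push YY$ → (q_0, 01010102, YY$)
  read 0, top Y: go to q_1, push YY → (q_1, 1010102, YYY$)
  read 1, top Y: go to q_0, push YY → (q_0, 010102, YYYY$)
  read 0, top Y: go to q_1, push YY → (q_1, 10102, YYYYY$)
  read 1, top Y: go to q_0, push YY → (q_0, 0102, YYYYYY$)
  read 0, top Y: go to q_1, push YY → (q_1, 102, YYYYYYY$)
  read 1, top Y: go to q_0, push YY → (q_0, 02, YYYYYYYY$)
  read 0, top Y: go to q_1, push YY → (q_1, 2, YYYYYYYYY$)
  read 2, top Y: go to q_5, push ε → (q_5, ε, YYYYYYYY$)
All input consumed in state q_5 with stack YYYYYYYY$.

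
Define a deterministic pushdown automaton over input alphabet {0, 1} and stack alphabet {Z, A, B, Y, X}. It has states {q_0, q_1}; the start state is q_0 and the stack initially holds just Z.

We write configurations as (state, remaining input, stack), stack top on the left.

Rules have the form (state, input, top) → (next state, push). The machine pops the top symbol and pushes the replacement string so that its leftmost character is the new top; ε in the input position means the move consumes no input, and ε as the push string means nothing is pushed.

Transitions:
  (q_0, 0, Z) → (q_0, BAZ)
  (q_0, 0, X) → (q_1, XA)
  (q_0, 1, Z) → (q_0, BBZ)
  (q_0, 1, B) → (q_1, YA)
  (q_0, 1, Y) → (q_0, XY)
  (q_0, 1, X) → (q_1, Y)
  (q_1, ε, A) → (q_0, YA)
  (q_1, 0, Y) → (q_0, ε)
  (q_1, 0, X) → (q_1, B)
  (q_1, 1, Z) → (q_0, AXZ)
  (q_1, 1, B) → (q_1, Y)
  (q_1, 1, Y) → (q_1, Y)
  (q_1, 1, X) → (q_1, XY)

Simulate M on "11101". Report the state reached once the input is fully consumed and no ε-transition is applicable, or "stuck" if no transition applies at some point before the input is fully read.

(q_0, 11101, Z)
  read 1, top Z: go to q_0, push BBZ → (q_0, 1101, BBZ)
  read 1, top B: go to q_1, push YA → (q_1, 101, YABZ)
  read 1, top Y: go to q_1, push Y → (q_1, 01, YABZ)
  read 0, top Y: go to q_0, push ε → (q_0, 1, ABZ)
No transition for (q_0, 1, top A); M blocks with input 1 remaining.

stuck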